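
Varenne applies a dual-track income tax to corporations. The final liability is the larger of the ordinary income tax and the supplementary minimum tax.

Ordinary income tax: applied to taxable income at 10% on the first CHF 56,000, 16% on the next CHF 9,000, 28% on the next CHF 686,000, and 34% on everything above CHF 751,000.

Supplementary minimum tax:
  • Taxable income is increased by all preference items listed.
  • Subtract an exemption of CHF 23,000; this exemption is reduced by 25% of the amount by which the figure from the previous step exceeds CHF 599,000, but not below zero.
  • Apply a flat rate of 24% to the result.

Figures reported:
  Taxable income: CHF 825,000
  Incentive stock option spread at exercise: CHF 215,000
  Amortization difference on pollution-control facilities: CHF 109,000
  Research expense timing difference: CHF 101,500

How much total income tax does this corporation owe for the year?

Ordinary income tax:
  CHF 56,000 × 10% = CHF 5,600
  CHF 9,000 × 16% = CHF 1,440
  CHF 686,000 × 28% = CHF 192,080
  CHF 74,000 × 34% = CHF 25,160
  → CHF 224,280

Supplementary minimum tax:
  Adjusted income: CHF 825,000 + CHF 215,000 + CHF 109,000 + CHF 101,500 = CHF 1,250,500
  Exemption: 25% × (CHF 1,250,500 − CHF 599,000) = CHF 162,875 ≥ CHF 23,000, so the exemption is fully phased out
  Base: CHF 1,250,500 − CHF 0 = CHF 1,250,500
  CHF 1,250,500 × 24% = CHF 300,120

CHF 300,120 > CHF 224,280, so the supplementary minimum tax is the binding amount.

CHF 300,120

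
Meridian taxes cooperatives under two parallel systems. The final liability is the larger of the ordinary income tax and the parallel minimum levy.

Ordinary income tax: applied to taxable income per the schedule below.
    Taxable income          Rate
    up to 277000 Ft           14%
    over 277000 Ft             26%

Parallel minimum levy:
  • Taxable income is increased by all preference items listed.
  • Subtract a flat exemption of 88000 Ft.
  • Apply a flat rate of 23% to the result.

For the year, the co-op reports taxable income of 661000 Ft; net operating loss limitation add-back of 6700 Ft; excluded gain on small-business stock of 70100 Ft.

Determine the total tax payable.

149454 Ft

Parallel minimum levy:
  Adjusted income: 661000 Ft + 6700 Ft + 70100 Ft = 737800 Ft
  Less exemption 88000 Ft → base 649800 Ft
  649800 Ft × 23% = 149454 Ft

Ordinary income tax:
  277000 Ft × 14% = 38780 Ft
  384000 Ft × 26% = 99840 Ft
  → 138620 Ft

149454 Ft > 138620 Ft, so the parallel minimum levy is the binding amount.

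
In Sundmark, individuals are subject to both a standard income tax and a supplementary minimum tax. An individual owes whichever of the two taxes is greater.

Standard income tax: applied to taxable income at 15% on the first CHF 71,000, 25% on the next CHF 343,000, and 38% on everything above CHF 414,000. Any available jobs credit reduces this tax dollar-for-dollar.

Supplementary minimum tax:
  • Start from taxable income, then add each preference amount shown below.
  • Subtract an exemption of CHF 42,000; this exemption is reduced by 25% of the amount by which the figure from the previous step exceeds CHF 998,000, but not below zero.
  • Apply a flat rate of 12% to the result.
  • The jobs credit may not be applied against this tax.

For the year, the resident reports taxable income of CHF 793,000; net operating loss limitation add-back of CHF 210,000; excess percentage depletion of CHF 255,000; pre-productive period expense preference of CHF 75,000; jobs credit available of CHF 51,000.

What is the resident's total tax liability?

CHF 189,420

Standard income tax:
  CHF 71,000 × 15% = CHF 10,650
  CHF 343,000 × 25% = CHF 85,750
  CHF 379,000 × 38% = CHF 144,020
  → CHF 240,420
  Less jobs credit CHF 51,000 → CHF 189,420

Supplementary minimum tax:
  Adjusted income: CHF 793,000 + CHF 210,000 + CHF 255,000 + CHF 75,000 = CHF 1,333,000
  Exemption: 25% × (CHF 1,333,000 − CHF 998,000) = CHF 83,750 ≥ CHF 42,000, so the exemption is fully phased out
  Base: CHF 1,333,000 − CHF 0 = CHF 1,333,000
  CHF 1,333,000 × 12% = CHF 159,960

CHF 189,420 > CHF 159,960, so the standard income tax governs.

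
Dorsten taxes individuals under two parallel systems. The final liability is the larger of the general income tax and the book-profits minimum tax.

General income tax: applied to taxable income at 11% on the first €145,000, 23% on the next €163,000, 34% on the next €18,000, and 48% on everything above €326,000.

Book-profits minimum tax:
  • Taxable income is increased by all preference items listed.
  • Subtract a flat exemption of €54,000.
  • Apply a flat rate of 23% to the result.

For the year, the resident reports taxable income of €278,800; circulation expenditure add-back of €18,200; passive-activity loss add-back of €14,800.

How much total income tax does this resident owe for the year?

€59,294

Book-profits minimum tax:
  Adjusted income: €278,800 + €18,200 + €14,800 = €311,800
  Less exemption €54,000 → base €257,800
  €257,800 × 23% = €59,294

General income tax:
  €145,000 × 11% = €15,950
  €133,800 × 23% = €30,774
  → €46,724

€59,294 > €46,724, so the book-profits minimum tax is the binding amount.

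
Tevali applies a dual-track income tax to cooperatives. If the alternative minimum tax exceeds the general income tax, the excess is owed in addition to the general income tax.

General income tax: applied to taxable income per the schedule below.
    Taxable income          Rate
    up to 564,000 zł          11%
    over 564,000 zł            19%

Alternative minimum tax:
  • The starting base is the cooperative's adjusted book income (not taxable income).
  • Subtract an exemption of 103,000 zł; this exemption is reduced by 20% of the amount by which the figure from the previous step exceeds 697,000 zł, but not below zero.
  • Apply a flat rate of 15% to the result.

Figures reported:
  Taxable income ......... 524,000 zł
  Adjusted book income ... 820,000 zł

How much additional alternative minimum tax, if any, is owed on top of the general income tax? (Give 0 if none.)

53,600 zł

Alternative minimum tax:
  Base (adjusted book income): 820,000 zł
  Exemption: 103,000 zł − 20% × (820,000 zł − 697,000 zł) = 103,000 zł − 24,600 zł = 78,400 zł
  Base: 820,000 zł − 78,400 zł = 741,600 zł
  741,600 zł × 15% = 111,240 zł

General income tax:
  524,000 zł × 11% = 57,640 zł

Excess of alternative minimum tax over general income tax: 111,240 zł − 57,640 zł = 53,600 zł.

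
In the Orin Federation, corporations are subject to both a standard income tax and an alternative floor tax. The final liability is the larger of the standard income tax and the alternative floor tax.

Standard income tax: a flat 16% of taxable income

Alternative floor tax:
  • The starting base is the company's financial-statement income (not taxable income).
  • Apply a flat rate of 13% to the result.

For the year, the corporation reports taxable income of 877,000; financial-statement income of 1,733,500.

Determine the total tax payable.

225,355

Alternative floor tax:
  Base (financial-statement income): 1,733,500
  1,733,500 × 13% = 225,355

Standard income tax:
  877,000 × 16% = 140,320

225,355 > 140,320, so the alternative floor tax is the binding amount.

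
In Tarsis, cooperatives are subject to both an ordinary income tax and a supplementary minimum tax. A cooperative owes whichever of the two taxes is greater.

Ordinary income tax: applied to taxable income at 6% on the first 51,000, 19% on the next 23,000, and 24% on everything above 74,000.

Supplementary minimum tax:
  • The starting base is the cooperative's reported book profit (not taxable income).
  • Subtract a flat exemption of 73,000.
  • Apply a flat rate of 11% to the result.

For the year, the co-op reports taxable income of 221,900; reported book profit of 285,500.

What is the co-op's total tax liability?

Supplementary minimum tax:
  Base (reported book profit): 285,500
  Less exemption 73,000 → base 212,500
  212,500 × 11% = 23,375

Ordinary income tax:
  51,000 × 6% = 3,060
  23,000 × 19% = 4,370
  147,900 × 24% = 35,496
  → 42,926

42,926 > 23,375, so the ordinary income tax governs.

42,926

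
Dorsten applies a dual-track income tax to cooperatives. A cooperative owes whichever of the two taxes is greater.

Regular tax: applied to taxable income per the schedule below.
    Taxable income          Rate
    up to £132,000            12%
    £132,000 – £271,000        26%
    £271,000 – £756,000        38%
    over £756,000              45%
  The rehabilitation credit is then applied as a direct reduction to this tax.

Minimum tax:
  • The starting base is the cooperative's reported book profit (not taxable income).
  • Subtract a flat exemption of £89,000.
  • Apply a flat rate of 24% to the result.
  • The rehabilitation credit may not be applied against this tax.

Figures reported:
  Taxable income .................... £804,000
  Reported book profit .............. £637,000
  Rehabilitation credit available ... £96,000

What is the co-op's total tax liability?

Minimum tax:
  Base (reported book profit): £637,000
  Less exemption £89,000 → base £548,000
  £548,000 × 24% = £131,520

Regular tax:
  £132,000 × 12% = £15,840
  £139,000 × 26% = £36,140
  £485,000 × 38% = £184,300
  £48,000 × 45% = £21,600
  → £257,880
  Less rehabilitation credit £96,000 → £161,880

£161,880 > £131,520, so the regular tax governs.

£161,880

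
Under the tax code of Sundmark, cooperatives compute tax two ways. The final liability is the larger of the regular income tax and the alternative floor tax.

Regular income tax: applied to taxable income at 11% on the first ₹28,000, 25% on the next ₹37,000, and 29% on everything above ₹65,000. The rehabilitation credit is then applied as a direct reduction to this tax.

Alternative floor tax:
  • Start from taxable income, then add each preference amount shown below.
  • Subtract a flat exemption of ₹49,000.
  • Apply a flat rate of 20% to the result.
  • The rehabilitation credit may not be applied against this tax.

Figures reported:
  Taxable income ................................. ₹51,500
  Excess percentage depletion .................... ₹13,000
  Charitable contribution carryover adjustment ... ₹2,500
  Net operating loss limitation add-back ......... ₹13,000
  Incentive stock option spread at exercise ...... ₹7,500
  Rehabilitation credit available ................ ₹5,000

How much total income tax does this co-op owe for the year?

Regular income tax:
  ₹28,000 × 11% = ₹3,080
  ₹23,500 × 25% = ₹5,875
  → ₹8,955
  Less rehabilitation credit ₹5,000 → ₹3,955

Alternative floor tax:
  Adjusted income: ₹51,500 + ₹13,000 + ₹2,500 + ₹13,000 + ₹7,500 = ₹87,500
  Less exemption ₹49,000 → base ₹38,500
  ₹38,500 × 20% = ₹7,700

₹7,700 > ₹3,955, so the alternative floor tax is the binding amount.

₹7,700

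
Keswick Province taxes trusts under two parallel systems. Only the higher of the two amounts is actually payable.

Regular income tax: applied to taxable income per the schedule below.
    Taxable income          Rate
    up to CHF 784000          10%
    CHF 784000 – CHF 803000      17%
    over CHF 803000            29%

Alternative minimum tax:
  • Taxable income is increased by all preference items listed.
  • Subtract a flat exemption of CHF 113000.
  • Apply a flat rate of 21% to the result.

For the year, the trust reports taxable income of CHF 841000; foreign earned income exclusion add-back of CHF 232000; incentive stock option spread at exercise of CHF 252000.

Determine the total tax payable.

CHF 254520

Regular income tax:
  CHF 784000 × 10% = CHF 78400
  CHF 19000 × 17% = CHF 3230
  CHF 38000 × 29% = CHF 11020
  → CHF 92650

Alternative minimum tax:
  Adjusted income: CHF 841000 + CHF 232000 + CHF 252000 = CHF 1325000
  Less exemption CHF 113000 → base CHF 1212000
  CHF 1212000 × 21% = CHF 254520

CHF 254520 > CHF 92650, so the alternative minimum tax is the binding amount.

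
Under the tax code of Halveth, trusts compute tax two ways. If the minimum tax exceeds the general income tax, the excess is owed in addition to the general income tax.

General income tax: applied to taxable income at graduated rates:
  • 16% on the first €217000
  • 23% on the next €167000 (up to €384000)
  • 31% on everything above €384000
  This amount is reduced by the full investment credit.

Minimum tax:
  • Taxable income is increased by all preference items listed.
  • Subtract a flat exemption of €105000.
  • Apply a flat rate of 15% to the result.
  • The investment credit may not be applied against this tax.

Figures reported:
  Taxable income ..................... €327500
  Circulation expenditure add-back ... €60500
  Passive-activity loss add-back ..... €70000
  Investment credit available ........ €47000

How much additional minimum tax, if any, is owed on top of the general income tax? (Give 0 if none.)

General income tax:
  €217000 × 16% = €34720
  €110500 × 23% = €25415
  → €60135
  Less investment credit €47000 → €13135

Minimum tax:
  Adjusted income: €327500 + €60500 + €70000 = €458000
  Less exemption €105000 → base €353000
  €353000 × 15% = €52950

Excess of minimum tax over general income tax: €52950 − €13135 = €39815.

€39815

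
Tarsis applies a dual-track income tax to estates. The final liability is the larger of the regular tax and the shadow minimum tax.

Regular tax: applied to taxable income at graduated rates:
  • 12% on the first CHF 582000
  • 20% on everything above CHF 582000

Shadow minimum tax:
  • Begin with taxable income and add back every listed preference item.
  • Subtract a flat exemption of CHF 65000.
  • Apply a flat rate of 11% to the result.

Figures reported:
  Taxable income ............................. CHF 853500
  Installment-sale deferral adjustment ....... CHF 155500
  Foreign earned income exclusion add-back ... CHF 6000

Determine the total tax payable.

Shadow minimum tax:
  Adjusted income: CHF 853500 + CHF 155500 + CHF 6000 = CHF 1015000
  Less exemption CHF 65000 → base CHF 950000
  CHF 950000 × 11% = CHF 104500

Regular tax:
  CHF 582000 × 12% = CHF 69840
  CHF 271500 × 20% = CHF 54300
  → CHF 124140

CHF 124140 > CHF 104500, so the regular tax governs.

CHF 124140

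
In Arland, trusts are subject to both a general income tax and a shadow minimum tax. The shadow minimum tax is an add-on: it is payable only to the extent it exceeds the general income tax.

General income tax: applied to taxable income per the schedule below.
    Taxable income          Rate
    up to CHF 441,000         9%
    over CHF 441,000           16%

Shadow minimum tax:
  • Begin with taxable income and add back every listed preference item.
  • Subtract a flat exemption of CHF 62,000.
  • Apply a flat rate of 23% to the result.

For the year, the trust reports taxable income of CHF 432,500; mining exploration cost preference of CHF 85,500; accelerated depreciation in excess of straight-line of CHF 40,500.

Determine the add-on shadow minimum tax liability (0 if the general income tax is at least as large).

CHF 75,270

Shadow minimum tax:
  Adjusted income: CHF 432,500 + CHF 85,500 + CHF 40,500 = CHF 558,500
  Less exemption CHF 62,000 → base CHF 496,500
  CHF 496,500 × 23% = CHF 114,195

General income tax:
  CHF 432,500 × 9% = CHF 38,925

Excess of shadow minimum tax over general income tax: CHF 114,195 − CHF 38,925 = CHF 75,270.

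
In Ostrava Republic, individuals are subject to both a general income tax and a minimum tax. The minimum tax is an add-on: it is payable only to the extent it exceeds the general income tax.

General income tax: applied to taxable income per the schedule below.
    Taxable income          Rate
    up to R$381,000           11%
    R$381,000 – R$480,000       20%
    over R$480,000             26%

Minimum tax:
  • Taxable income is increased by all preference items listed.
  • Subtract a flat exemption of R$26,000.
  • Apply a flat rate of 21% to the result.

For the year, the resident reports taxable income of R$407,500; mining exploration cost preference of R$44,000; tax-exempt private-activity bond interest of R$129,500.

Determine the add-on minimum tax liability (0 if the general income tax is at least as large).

Minimum tax:
  Adjusted income: R$407,500 + R$44,000 + R$129,500 = R$581,000
  Less exemption R$26,000 → base R$555,000
  R$555,000 × 21% = R$116,550

General income tax:
  R$381,000 × 11% = R$41,910
  R$26,500 × 20% = R$5,300
  → R$47,210

Excess of minimum tax over general income tax: R$116,550 − R$47,210 = R$69,340.

R$69,340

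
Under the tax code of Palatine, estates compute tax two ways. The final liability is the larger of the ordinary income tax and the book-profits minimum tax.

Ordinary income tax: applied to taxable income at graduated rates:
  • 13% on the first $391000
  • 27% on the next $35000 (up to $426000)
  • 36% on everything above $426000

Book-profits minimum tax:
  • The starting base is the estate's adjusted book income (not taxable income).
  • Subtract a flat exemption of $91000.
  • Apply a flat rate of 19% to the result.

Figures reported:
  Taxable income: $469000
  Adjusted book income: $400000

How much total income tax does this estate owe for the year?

Book-profits minimum tax:
  Base (adjusted book income): $400000
  Less exemption $91000 → base $309000
  $309000 × 19% = $58710

Ordinary income tax:
  $391000 × 13% = $50830
  $35000 × 27% = $9450
  $43000 × 36% = $15480
  → $75760

$75760 > $58710, so the ordinary income tax governs.

$75760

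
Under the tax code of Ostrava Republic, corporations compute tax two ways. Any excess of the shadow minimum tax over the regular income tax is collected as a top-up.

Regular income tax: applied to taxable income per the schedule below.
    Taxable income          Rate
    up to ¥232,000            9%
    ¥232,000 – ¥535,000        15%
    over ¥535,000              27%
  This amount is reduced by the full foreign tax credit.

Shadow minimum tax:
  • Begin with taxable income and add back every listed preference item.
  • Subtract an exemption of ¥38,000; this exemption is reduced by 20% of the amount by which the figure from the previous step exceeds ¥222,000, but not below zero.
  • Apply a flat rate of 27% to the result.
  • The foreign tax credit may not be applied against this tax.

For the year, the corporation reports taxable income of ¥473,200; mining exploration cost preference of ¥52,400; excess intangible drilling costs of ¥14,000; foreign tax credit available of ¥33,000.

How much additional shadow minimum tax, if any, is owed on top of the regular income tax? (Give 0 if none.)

¥121,632

Shadow minimum tax:
  Adjusted income: ¥473,200 + ¥52,400 + ¥14,000 = ¥539,600
  Exemption: 20% × (¥539,600 − ¥222,000) = ¥63,520 ≥ ¥38,000, so the exemption is fully phased out
  Base: ¥539,600 − ¥0 = ¥539,600
  ¥539,600 × 27% = ¥145,692

Regular income tax:
  ¥232,000 × 9% = ¥20,880
  ¥241,200 × 15% = ¥36,180
  → ¥57,060
  Less foreign tax credit ¥33,000 → ¥24,060

Excess of shadow minimum tax over regular income tax: ¥145,692 − ¥24,060 = ¥121,632.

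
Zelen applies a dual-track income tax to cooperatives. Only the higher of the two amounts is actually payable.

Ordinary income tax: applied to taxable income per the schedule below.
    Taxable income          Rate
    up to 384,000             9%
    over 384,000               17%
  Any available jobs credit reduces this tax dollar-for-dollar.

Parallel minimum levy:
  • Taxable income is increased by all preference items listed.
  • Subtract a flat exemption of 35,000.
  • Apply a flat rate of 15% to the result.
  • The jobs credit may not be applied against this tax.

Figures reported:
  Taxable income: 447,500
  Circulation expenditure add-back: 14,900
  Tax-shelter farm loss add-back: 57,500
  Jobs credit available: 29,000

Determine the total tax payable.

72,735

Ordinary income tax:
  384,000 × 9% = 34,560
  63,500 × 17% = 10,795
  → 45,355
  Less jobs credit 29,000 → 16,355

Parallel minimum levy:
  Adjusted income: 447,500 + 14,900 + 57,500 = 519,900
  Less exemption 35,000 → base 484,900
  484,900 × 15% = 72,735

72,735 > 16,355, so the parallel minimum levy is the binding amount.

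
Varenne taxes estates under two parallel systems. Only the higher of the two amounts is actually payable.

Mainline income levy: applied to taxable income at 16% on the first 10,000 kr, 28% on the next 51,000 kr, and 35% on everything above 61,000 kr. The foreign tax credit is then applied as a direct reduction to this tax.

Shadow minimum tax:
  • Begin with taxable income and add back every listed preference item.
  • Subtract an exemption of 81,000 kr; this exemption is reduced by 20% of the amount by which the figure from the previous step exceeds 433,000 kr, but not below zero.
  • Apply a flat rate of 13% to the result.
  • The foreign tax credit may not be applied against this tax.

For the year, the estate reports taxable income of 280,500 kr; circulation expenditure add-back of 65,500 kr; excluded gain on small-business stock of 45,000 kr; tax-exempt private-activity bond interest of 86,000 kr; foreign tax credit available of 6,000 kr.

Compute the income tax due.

86,705 kr

Mainline income levy:
  10,000 kr × 16% = 1,600 kr
  51,000 kr × 28% = 14,280 kr
  219,500 kr × 35% = 76,825 kr
  → 92,705 kr
  Less foreign tax credit 6,000 kr → 86,705 kr

Shadow minimum tax:
  Adjusted income: 280,500 kr + 65,500 kr + 45,000 kr + 86,000 kr = 477,000 kr
  Exemption: 81,000 kr − 20% × (477,000 kr − 433,000 kr) = 81,000 kr − 8,800 kr = 72,200 kr
  Base: 477,000 kr − 72,200 kr = 404,800 kr
  404,800 kr × 13% = 52,624 kr

86,705 kr > 52,624 kr, so the mainline income levy governs.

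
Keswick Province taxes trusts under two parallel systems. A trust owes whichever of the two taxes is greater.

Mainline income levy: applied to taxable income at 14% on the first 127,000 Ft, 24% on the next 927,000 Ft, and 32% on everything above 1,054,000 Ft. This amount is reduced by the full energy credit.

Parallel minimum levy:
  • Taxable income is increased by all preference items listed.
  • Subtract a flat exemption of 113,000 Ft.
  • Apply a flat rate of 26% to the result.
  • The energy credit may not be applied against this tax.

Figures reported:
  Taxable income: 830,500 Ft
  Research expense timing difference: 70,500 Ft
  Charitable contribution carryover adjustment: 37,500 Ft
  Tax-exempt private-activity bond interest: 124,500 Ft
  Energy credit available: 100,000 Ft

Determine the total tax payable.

Parallel minimum levy:
  Adjusted income: 830,500 Ft + 70,500 Ft + 37,500 Ft + 124,500 Ft = 1,063,000 Ft
  Less exemption 113,000 Ft → base 950,000 Ft
  950,000 Ft × 26% = 247,000 Ft

Mainline income levy:
  127,000 Ft × 14% = 17,780 Ft
  703,500 Ft × 24% = 168,840 Ft
  → 186,620 Ft
  Less energy credit 100,000 Ft → 86,620 Ft

247,000 Ft > 86,620 Ft, so the parallel minimum levy is the binding amount.

247,000 Ft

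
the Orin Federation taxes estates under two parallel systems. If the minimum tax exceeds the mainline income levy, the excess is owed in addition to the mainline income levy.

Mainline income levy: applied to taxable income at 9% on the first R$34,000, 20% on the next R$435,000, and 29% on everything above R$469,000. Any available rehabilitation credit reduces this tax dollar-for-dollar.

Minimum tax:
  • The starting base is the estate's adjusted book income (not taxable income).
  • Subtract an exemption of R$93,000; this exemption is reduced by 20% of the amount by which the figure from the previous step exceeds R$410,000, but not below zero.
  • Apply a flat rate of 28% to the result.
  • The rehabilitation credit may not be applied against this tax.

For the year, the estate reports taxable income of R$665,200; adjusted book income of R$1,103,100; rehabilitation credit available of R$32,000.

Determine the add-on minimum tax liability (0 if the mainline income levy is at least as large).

R$193,910

Minimum tax:
  Base (adjusted book income): R$1,103,100
  Exemption: 20% × (R$1,103,100 − R$410,000) = R$138,620 ≥ R$93,000, so the exemption is fully phased out
  Base: R$1,103,100 − R$0 = R$1,103,100
  R$1,103,100 × 28% = R$308,868

Mainline income levy:
  R$34,000 × 9% = R$3,060
  R$435,000 × 20% = R$87,000
  R$196,200 × 29% = R$56,898
  → R$146,958
  Less rehabilitation credit R$32,000 → R$114,958

Excess of minimum tax over mainline income levy: R$308,868 − R$114,958 = R$193,910.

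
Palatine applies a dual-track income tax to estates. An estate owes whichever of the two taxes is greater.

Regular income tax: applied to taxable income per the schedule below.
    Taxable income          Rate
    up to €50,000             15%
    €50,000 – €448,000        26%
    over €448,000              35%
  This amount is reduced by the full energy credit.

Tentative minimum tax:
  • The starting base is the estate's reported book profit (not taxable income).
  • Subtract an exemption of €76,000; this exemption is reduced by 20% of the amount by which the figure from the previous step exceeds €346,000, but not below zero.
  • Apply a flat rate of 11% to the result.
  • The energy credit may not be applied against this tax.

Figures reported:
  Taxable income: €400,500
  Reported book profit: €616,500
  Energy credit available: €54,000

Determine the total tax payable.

Regular income tax:
  €50,000 × 15% = €7,500
  €350,500 × 26% = €91,130
  → €98,630
  Less energy credit €54,000 → €44,630

Tentative minimum tax:
  Base (reported book profit): €616,500
  Exemption: €76,000 − 20% × (€616,500 − €346,000) = €76,000 − €54,100 = €21,900
  Base: €616,500 − €21,900 = €594,600
  €594,600 × 11% = €65,406

€65,406 > €44,630, so the tentative minimum tax is the binding amount.

€65,406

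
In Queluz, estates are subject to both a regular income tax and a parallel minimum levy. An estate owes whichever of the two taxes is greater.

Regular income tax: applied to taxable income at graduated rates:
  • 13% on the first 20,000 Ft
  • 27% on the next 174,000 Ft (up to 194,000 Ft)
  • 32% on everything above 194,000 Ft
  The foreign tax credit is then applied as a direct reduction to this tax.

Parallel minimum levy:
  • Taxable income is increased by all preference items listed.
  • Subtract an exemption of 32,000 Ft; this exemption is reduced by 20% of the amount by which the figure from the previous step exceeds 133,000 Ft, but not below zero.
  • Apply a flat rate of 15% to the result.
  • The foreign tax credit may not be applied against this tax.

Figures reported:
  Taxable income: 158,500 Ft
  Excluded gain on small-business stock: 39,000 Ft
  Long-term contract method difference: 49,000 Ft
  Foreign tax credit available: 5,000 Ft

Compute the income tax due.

35,580 Ft

Parallel minimum levy:
  Adjusted income: 158,500 Ft + 39,000 Ft + 49,000 Ft = 246,500 Ft
  Exemption: 32,000 Ft − 20% × (246,500 Ft − 133,000 Ft) = 32,000 Ft − 22,700 Ft = 9,300 Ft
  Base: 246,500 Ft − 9,300 Ft = 237,200 Ft
  237,200 Ft × 15% = 35,580 Ft

Regular income tax:
  20,000 Ft × 13% = 2,600 Ft
  138,500 Ft × 27% = 37,395 Ft
  → 39,995 Ft
  Less foreign tax credit 5,000 Ft → 34,995 Ft

35,580 Ft > 34,995 Ft, so the parallel minimum levy is the binding amount.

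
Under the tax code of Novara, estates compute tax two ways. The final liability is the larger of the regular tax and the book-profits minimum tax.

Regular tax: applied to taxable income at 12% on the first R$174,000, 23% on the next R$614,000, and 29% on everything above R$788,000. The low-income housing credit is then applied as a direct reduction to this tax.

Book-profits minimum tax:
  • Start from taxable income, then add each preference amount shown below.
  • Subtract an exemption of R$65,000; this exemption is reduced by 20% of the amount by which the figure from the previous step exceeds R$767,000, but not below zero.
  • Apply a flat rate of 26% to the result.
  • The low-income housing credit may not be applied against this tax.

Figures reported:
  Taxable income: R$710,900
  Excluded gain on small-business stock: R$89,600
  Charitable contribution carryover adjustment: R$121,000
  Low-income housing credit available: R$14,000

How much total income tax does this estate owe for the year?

R$230,724

Regular tax:
  R$174,000 × 12% = R$20,880
  R$536,900 × 23% = R$123,487
  → R$144,367
  Less low-income housing credit R$14,000 → R$130,367

Book-profits minimum tax:
  Adjusted income: R$710,900 + R$89,600 + R$121,000 = R$921,500
  Exemption: R$65,000 − 20% × (R$921,500 − R$767,000) = R$65,000 − R$30,900 = R$34,100
  Base: R$921,500 − R$34,100 = R$887,400
  R$887,400 × 26% = R$230,724

R$230,724 > R$130,367, so the book-profits minimum tax is the binding amount.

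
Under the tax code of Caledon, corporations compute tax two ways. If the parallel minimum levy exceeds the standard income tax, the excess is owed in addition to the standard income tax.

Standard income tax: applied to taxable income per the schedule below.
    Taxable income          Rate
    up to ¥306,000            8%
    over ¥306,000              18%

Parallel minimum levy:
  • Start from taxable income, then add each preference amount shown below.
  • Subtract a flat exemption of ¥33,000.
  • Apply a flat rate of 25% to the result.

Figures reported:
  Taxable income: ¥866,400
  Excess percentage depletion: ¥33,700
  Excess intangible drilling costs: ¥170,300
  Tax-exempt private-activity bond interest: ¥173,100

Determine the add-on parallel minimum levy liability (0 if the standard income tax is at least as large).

¥177,273

Parallel minimum levy:
  Adjusted income: ¥866,400 + ¥33,700 + ¥170,300 + ¥173,100 = ¥1,243,500
  Less exemption ¥33,000 → base ¥1,210,500
  ¥1,210,500 × 25% = ¥302,625

Standard income tax:
  ¥306,000 × 8% = ¥24,480
  ¥560,400 × 18% = ¥100,872
  → ¥125,352

Excess of parallel minimum levy over standard income tax: ¥302,625 − ¥125,352 = ¥177,273.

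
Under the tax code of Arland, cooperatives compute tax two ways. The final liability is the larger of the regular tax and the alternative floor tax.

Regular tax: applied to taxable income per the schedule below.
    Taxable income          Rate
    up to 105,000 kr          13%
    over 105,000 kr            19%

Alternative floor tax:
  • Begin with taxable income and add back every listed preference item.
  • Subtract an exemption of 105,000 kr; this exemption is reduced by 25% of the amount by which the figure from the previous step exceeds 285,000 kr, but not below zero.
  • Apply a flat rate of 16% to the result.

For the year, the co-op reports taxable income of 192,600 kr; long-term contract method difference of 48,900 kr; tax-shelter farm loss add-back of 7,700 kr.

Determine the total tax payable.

30,294 kr

Regular tax:
  105,000 kr × 13% = 13,650 kr
  87,600 kr × 19% = 16,644 kr
  → 30,294 kr

Alternative floor tax:
  Adjusted income: 192,600 kr + 48,900 kr + 7,700 kr = 249,200 kr
  Exemption: 249,200 kr ≤ 285,000 kr, so full 105,000 kr applies
  Base: 249,200 kr − 105,000 kr = 144,200 kr
  144,200 kr × 16% = 23,072 kr

30,294 kr > 23,072 kr, so the regular tax governs.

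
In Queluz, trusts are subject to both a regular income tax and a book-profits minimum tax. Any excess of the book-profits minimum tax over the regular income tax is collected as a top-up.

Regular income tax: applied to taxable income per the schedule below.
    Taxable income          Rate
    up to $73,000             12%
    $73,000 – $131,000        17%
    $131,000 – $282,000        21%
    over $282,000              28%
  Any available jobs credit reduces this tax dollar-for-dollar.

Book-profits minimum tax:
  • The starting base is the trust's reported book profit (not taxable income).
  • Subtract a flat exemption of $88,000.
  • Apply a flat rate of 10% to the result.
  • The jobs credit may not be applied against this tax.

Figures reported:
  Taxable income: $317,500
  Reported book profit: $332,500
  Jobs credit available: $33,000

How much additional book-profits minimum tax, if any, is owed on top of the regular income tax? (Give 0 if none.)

Regular income tax:
  $73,000 × 12% = $8,760
  $58,000 × 17% = $9,860
  $151,000 × 21% = $31,710
  $35,500 × 28% = $9,940
  → $60,270
  Less jobs credit $33,000 → $27,270

Book-profits minimum tax:
  Base (reported book profit): $332,500
  Less exemption $88,000 → base $244,500
  $244,500 × 10% = $24,450

$24,450 ≤ $27,270, so no add-on is due.

$0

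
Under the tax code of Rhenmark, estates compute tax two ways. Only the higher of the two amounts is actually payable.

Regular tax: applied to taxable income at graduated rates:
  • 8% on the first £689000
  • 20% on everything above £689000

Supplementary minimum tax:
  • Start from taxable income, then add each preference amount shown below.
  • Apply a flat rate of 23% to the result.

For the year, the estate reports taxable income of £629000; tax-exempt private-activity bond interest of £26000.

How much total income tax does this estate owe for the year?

Supplementary minimum tax:
  Adjusted income: £629000 + £26000 = £655000
  £655000 × 23% = £150650

Regular tax:
  £629000 × 8% = £50320

£150650 > £50320, so the supplementary minimum tax is the binding amount.

£150650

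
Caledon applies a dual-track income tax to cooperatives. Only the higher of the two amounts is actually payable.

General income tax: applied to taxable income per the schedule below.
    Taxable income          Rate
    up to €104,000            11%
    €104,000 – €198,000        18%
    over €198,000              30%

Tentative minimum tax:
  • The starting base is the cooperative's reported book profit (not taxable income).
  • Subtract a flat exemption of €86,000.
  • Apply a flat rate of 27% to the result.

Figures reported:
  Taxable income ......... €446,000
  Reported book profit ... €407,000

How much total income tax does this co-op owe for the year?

General income tax:
  €104,000 × 11% = €11,440
  €94,000 × 18% = €16,920
  €248,000 × 30% = €74,400
  → €102,760

Tentative minimum tax:
  Base (reported book profit): €407,000
  Less exemption €86,000 → base €321,000
  €321,000 × 27% = €86,670

€102,760 > €86,670, so the general income tax governs.

€102,760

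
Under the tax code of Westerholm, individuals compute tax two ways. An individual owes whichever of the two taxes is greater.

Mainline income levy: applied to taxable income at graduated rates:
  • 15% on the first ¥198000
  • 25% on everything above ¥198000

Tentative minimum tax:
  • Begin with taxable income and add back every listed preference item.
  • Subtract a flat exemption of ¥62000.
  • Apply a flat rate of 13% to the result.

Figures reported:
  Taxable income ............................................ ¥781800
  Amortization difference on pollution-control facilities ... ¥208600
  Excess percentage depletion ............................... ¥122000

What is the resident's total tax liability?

¥175650

Mainline income levy:
  ¥198000 × 15% = ¥29700
  ¥583800 × 25% = ¥145950
  → ¥175650

Tentative minimum tax:
  Adjusted income: ¥781800 + ¥208600 + ¥122000 = ¥1112400
  Less exemption ¥62000 → base ¥1050400
  ¥1050400 × 13% = ¥136552

¥175650 > ¥136552, so the mainline income levy governs.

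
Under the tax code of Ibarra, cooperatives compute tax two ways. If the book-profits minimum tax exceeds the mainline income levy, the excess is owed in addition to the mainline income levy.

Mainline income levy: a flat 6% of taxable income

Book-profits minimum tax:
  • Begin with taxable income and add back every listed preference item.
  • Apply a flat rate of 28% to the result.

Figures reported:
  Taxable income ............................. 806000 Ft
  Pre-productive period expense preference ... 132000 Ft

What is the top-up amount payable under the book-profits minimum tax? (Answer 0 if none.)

Mainline income levy:
  806000 Ft × 6% = 48360 Ft

Book-profits minimum tax:
  Adjusted income: 806000 Ft + 132000 Ft = 938000 Ft
  938000 Ft × 28% = 262640 Ft

Excess of book-profits minimum tax over mainline income levy: 262640 Ft − 48360 Ft = 214280 Ft.

214280 Ft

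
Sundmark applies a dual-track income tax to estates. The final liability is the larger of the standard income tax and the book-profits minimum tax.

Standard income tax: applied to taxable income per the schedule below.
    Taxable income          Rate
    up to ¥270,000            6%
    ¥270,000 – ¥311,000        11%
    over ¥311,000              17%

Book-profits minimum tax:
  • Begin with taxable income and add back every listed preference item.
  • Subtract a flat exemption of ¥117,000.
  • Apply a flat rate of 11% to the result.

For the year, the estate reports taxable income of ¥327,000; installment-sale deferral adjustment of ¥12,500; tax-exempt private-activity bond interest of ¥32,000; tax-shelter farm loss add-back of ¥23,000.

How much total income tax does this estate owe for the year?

¥30,525

Book-profits minimum tax:
  Adjusted income: ¥327,000 + ¥12,500 + ¥32,000 + ¥23,000 = ¥394,500
  Less exemption ¥117,000 → base ¥277,500
  ¥277,500 × 11% = ¥30,525

Standard income tax:
  ¥270,000 × 6% = ¥16,200
  ¥41,000 × 11% = ¥4,510
  ¥16,000 × 17% = ¥2,720
  → ¥23,430

¥30,525 > ¥23,430, so the book-profits minimum tax is the binding amount.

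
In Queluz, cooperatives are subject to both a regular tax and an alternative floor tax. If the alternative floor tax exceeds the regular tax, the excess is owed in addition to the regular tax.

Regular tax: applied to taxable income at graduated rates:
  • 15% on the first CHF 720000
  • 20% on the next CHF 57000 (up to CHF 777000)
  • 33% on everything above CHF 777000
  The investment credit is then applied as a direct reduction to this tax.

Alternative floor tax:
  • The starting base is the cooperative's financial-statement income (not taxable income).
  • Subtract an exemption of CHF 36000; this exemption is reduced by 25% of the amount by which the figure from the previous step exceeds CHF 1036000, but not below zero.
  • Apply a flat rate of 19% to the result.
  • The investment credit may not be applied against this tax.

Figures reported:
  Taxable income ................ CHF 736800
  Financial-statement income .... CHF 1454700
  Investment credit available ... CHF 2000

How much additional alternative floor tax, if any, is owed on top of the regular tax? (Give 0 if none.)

Alternative floor tax:
  Base (financial-statement income): CHF 1454700
  Exemption: 25% × (CHF 1454700 − CHF 1036000) = CHF 104675 ≥ CHF 36000, so the exemption is fully phased out
  Base: CHF 1454700 − CHF 0 = CHF 1454700
  CHF 1454700 × 19% = CHF 276393

Regular tax:
  CHF 720000 × 15% = CHF 108000
  CHF 16800 × 20% = CHF 3360
  → CHF 111360
  Less investment credit CHF 2000 → CHF 109360

Excess of alternative floor tax over regular tax: CHF 276393 − CHF 109360 = CHF 167033.

CHF 167033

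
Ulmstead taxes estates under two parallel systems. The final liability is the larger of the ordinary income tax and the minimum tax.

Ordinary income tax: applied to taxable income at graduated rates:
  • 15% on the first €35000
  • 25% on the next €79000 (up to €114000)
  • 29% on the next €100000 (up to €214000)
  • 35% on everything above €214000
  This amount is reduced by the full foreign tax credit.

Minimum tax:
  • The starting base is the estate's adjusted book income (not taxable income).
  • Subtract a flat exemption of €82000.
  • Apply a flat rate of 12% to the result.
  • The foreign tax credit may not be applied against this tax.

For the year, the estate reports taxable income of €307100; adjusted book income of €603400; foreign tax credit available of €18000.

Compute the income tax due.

€68585

Minimum tax:
  Base (adjusted book income): €603400
  Less exemption €82000 → base €521400
  €521400 × 12% = €62568

Ordinary income tax:
  €35000 × 15% = €5250
  €79000 × 25% = €19750
  €100000 × 29% = €29000
  €93100 × 35% = €32585
  → €86585
  Less foreign tax credit €18000 → €68585

€68585 > €62568, so the ordinary income tax governs.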